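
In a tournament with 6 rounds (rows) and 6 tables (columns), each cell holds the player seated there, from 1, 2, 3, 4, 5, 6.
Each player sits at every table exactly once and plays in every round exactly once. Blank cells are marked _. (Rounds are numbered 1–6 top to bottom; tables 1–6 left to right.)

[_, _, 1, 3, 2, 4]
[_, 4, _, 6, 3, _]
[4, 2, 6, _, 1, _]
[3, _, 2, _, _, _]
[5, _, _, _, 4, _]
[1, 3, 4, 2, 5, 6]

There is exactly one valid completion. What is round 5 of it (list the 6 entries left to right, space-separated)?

5 6 3 1 4 2

Round 5, table 3: round 5 has {4, 5} and table 3 has {1, 2, 4, 6}, leaving only 3.
Round 5, table 4: round 5 has {3, 4, 5} and table 4 has {2, 3, 6}, leaving only 1.
Round 5, table 2: round 5 has {1, 3, 4, 5} and table 2 has {2, 3, 4}, leaving only 6.
Round 5, table 6: round 5 has {1, 3, 4, 5, 6} and table 6 has {4, 6}, leaving only 2.
So round 5 reads: 5 6 3 1 4 2.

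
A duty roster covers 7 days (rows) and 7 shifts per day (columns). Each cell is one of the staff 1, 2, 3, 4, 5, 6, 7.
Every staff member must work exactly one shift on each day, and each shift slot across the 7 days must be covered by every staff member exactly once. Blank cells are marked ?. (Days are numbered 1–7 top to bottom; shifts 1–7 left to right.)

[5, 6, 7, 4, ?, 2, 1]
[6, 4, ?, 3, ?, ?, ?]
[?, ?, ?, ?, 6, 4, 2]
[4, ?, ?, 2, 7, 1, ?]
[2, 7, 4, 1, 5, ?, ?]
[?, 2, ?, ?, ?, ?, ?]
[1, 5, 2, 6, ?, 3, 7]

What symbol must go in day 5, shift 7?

3

Day 1, shift 5: day 1 has {1, 2, 4, 5, 6, 7} and shift 5 has {5, 6, 7}, leaving only 3.
Day 2, shift 7: day 2 has {3, 4, 6} and shift 7 has {1, 2, 7}, leaving only 5.
Day 2, shift 3: day 2 has {3, 4, 5, 6} and shift 3 has {2, 4, 7}, leaving only 1.
Day 2, shift 5: day 2 has {1, 3, 4, 5, 6} and shift 5 has {3, 5, 6, 7}, leaving only 2.
Day 2, shift 6: day 2 has {1, 2, 3, 4, 5, 6} and shift 6 has {1, 2, 3, 4}, leaving only 7.
Day 4, shift 2: day 4 has {1, 2, 4, 7} and shift 2 has {2, 4, 5, 6, 7}, leaving only 3.
Day 3, shift 2: day 3 has {2, 4, 6} and shift 2 has {2, 3, 4, 5, 6, 7}, leaving only 1.
Day 4, shift 7: day 4 has {1, 2, 3, 4, 7} and shift 7 has {1, 2, 5, 7}, leaving only 6.
Day 5 already has {1, 2, 4, 5, 7} and shift 7 already has {1, 2, 5, 6, 7}, so day 5, shift 7 must be 3.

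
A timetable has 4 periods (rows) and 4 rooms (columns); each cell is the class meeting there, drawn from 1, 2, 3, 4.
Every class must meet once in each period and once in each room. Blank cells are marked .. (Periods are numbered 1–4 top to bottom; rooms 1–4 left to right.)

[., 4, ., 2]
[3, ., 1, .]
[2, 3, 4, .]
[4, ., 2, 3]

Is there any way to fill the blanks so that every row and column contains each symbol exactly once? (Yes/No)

Yes

No period or room among the givens repeats a symbol, and propagating forced cells runs into no contradiction.
One valid completion exists (for instance, 1 4 3 2 / 3 2 1 4 / 2 3 4 1 / 4 1 2 3).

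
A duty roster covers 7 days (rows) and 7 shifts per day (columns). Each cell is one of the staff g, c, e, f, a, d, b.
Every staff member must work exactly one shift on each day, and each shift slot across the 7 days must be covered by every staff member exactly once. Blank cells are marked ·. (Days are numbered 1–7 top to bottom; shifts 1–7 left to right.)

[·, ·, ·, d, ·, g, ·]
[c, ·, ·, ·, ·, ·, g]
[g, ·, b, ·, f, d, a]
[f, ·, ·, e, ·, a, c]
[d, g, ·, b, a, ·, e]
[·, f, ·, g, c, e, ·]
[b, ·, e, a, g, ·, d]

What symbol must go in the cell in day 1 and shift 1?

Day 2, shift 4: day 2 has {g, c} and shift 4 has {g, e, a, d, b}, leaving only f.
Day 2, shift 6: day 2 has {g, c, f} and shift 6 has {g, e, a, d}, leaving only b.
Day 3, shift 4: day 3 has {g, f, a, d, b} and shift 4 has {g, e, f, a, d, b}, leaving only c.
Day 3, shift 2: day 3 has {g, c, f, a, d, b} and shift 2 has {g, f}, leaving only e.
Day 6, shift 1: day 6 has {g, c, e, f} and shift 1 has {g, c, f, d, b}, leaving only a.
Day 1 already has {g, d} and shift 1 already has {g, c, f, a, d, b}, so day 1, shift 1 must be e.

e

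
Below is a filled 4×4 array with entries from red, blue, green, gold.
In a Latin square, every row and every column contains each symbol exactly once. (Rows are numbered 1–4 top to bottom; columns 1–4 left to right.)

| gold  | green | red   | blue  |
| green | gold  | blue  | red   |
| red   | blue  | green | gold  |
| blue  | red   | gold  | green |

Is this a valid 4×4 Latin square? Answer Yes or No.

Each row is a permutation of the 4 symbols, and so is each column.

Yes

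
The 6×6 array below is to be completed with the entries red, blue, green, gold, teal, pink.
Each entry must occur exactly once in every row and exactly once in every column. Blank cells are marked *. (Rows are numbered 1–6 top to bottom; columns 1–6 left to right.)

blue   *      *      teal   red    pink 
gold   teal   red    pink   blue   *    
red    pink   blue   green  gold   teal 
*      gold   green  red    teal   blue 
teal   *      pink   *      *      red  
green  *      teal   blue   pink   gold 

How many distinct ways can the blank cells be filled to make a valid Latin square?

Row 1, column 2: eliminating its row and column leaves {green}.
Row 1, column 3: eliminating its row and column leaves {gold}.
Row 2, column 6: eliminating its row and column leaves {green}.
Row 4, column 1: eliminating its row and column leaves {pink}.
Row 5, column 2: eliminating its row and column leaves {blue, green}.
Row 5, column 4: eliminating its row and column leaves {gold}.
Row 5, column 5: eliminating its row and column leaves {green}.
Row 6, column 2: eliminating its row and column leaves {red}.
Only one assignment across all blanks avoids any row or column repeat, giving 1 completion.

1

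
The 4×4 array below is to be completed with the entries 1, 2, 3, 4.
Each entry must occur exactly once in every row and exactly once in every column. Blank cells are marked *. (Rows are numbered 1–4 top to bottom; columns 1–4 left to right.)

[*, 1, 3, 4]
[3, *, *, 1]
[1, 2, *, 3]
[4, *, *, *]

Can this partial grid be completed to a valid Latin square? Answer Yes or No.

No row or column among the givens repeats a symbol, and propagating forced cells runs into no contradiction.
One valid completion exists (for instance, 2 1 3 4 / 3 4 2 1 / 1 2 4 3 / 4 3 1 2).

Yes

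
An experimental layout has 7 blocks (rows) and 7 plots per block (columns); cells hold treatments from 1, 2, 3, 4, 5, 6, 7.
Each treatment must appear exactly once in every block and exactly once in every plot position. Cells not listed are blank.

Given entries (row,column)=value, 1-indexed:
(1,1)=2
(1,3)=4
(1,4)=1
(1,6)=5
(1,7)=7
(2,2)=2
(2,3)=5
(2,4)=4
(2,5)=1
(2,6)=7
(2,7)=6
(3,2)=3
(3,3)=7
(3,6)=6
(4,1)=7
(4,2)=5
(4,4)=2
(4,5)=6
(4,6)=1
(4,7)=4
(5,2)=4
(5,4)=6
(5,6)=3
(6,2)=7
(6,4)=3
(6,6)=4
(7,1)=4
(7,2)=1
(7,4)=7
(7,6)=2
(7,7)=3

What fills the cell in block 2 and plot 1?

3

Block 2 already has {1, 2, 4, 5, 6, 7} and plot 1 already has {2, 4, 7}, so block 2, plot 1 must be 3.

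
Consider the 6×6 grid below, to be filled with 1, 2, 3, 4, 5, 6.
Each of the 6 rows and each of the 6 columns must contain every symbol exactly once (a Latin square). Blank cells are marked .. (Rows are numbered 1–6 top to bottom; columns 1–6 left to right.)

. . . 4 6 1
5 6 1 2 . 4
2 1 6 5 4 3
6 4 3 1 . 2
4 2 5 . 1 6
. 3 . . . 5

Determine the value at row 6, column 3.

Row 1, column 1: row 1 has {1, 4, 6} and column 1 has {2, 4, 5, 6}, leaving only 3.
Row 1, column 2: row 1 has {1, 3, 4, 6} and column 2 has {1, 2, 3, 4, 6}, leaving only 5.
Row 1, column 3: row 1 has {1, 3, 4, 5, 6} and column 3 has {1, 3, 5, 6}, leaving only 2.
Row 6 already has {3, 5} and column 3 already has {1, 2, 3, 5, 6}, so row 6, column 3 must be 4.

4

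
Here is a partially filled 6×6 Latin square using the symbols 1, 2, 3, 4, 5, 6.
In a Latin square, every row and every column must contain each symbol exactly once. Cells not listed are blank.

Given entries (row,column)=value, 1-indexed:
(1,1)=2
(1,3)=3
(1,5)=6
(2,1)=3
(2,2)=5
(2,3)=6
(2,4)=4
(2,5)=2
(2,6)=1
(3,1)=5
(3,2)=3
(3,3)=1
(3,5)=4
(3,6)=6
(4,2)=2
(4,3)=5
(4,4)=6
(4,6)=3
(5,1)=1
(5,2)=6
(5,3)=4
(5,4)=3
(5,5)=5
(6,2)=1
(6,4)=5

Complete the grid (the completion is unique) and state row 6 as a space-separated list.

Row 6, column 3: row 6 has {1, 5} and column 3 has {1, 3, 4, 5, 6}, leaving only 2.
Row 6, column 5: row 6 has {1, 2, 5} and column 5 has {2, 4, 5, 6}, leaving only 3.
Row 6, column 6: row 6 has {1, 2, 3, 5} and column 6 has {1, 3, 6}, leaving only 4.
Row 6, column 1: row 6 has {1, 2, 3, 4, 5} and column 1 has {1, 2, 3, 5}, leaving only 6.
So row 6 reads: 6 1 2 5 3 4.

6 1 2 5 3 4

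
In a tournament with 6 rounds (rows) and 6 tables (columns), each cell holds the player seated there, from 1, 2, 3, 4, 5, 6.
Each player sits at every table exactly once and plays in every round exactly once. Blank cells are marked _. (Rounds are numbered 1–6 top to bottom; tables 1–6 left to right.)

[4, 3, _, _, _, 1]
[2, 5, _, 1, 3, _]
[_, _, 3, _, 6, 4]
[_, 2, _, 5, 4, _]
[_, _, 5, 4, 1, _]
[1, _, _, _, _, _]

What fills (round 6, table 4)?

3

Round 2, table 6: round 2 has {1, 2, 3, 5} and table 6 has {1, 4}, leaving only 6.
Round 2, table 3: round 2 has {1, 2, 3, 5, 6} and table 3 has {3, 5}, leaving only 4.
Round 3, table 1: round 3 has {3, 4, 6} and table 1 has {1, 2, 4}, leaving only 5.
Round 3, table 2: round 3 has {3, 4, 5, 6} and table 2 has {2, 3, 5}, leaving only 1.
Round 3, table 4: round 3 has {1, 3, 4, 5, 6} and table 4 has {1, 4, 5}, leaving only 2.
Round 1, table 4: round 1 has {1, 3, 4} and table 4 has {1, 2, 4, 5}, leaving only 6.
Round 6 already has {1} and table 4 already has {1, 2, 4, 5, 6}, so round 6, table 4 must be 3.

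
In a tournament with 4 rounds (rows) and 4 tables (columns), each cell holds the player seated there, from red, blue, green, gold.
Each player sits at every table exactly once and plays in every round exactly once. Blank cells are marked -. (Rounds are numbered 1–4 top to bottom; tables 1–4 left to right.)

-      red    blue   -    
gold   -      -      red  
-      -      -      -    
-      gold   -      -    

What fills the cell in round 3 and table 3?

gold

Round 1, table 1: round 1 has {red, blue} and table 1 has {gold}, leaving only green.
Round 1, table 4: round 1 has {red, blue, green} and table 4 has {red}, leaving only gold.
Round 2, table 3: round 2 has {red, gold} and table 3 has {blue}, leaving only green.
Round 2, table 2: round 2 has {red, green, gold} and table 2 has {red, gold}, leaving only blue.
Round 3, table 2: round 3 has {} and table 2 has {red, blue, gold}, leaving only green.
Round 3, table 4: round 3 has {green} and table 4 has {red, gold}, leaving only blue.
Round 3, table 1: round 3 has {blue, green} and table 1 has {green, gold}, leaving only red.
Round 3 already has {red, blue, green} and table 3 already has {blue, green}, so round 3, table 3 must be gold.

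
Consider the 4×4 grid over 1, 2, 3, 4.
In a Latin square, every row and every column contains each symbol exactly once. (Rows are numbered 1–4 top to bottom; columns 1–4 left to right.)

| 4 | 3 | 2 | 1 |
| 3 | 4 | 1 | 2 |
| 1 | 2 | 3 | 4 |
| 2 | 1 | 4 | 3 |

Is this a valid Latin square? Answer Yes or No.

Each row is a permutation of the 4 symbols, and so is each column.

Yes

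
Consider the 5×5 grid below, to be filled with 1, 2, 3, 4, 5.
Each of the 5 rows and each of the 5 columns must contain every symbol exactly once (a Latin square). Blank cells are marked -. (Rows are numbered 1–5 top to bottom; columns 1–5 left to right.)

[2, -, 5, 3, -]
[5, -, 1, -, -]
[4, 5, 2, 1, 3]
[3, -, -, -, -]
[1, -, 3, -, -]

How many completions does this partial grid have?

Row 1, column 2: eliminating its row and column leaves {1, 4}.
Row 1, column 5: eliminating its row and column leaves {1, 4}.
Row 2, column 2: eliminating its row and column leaves {2, 3, 4}.
Row 2, column 4: eliminating its row and column leaves {2, 4}.
Row 2, column 5: eliminating its row and column leaves {2, 4}.
Row 4, column 2: eliminating its row and column leaves {1, 2, 4}.
Row 4, column 3: eliminating its row and column leaves {4}.
Row 4, column 4: eliminating its row and column leaves {2, 4, 5}.
Row 4, column 5: eliminating its row and column leaves {1, 2, 4, 5}.
Row 5, column 2: eliminating its row and column leaves {2, 4}.
Row 5, column 4: eliminating its row and column leaves {2, 4, 5}.
Row 5, column 5: eliminating its row and column leaves {2, 4, 5}.
Enumerating the assignments across these blanks that avoid any row or column repeat gives 3 completions.

3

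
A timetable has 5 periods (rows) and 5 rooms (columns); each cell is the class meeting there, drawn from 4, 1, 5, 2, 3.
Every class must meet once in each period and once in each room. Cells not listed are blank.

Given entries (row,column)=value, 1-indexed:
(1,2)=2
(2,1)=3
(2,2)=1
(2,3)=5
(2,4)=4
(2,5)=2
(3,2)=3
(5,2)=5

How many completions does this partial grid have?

Period 1, room 1: eliminating its period and room leaves {4, 1, 5}.
Period 1, room 3: eliminating its period and room leaves {4, 1, 3}.
Period 1, room 4: eliminating its period and room leaves {1, 5, 3}.
Period 1, room 5: eliminating its period and room leaves {4, 1, 5, 3}.
Period 3, room 1: eliminating its period and room leaves {4, 1, 5, 2}.
Period 3, room 3: eliminating its period and room leaves {4, 1, 2}.
Period 3, room 4: eliminating its period and room leaves {1, 5, 2}.
Period 3, room 5: eliminating its period and room leaves {4, 1, 5}.
Period 4, room 1: eliminating its period and room leaves {4, 1, 5, 2}.
Period 4, room 2: eliminating its period and room leaves {4}.
Period 4, room 3: eliminating its period and room leaves {4, 1, 2, 3}.
Period 4, room 4: eliminating its period and room leaves {1, 5, 2, 3}.
Period 4, room 5: eliminating its period and room leaves {4, 1, 5, 3}.
Period 5, room 1: eliminating its period and room leaves {4, 1, 2}.
Period 5, room 3: eliminating its period and room leaves {4, 1, 2, 3}.
Period 5, room 4: eliminating its period and room leaves {1, 2, 3}.
Period 5, room 5: eliminating its period and room leaves {4, 1, 3}.
Enumerating the assignments across these blanks that avoid any period or room repeat gives 56 completions.

56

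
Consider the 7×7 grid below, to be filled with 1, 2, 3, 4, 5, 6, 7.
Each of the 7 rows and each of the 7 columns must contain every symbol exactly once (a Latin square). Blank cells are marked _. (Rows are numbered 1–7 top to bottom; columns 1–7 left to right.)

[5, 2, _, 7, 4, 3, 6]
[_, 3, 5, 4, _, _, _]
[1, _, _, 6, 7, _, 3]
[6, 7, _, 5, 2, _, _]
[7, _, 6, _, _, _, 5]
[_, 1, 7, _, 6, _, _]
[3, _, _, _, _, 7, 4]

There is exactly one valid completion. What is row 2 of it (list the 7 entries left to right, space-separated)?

2 3 5 4 1 6 7

Row 2, column 1: row 2 has {3, 4, 5} and column 1 has {1, 3, 5, 6, 7}, leaving only 2.
Row 2, column 5: row 2 has {2, 3, 4, 5} and column 5 has {2, 4, 6, 7}, leaving only 1.
Row 2, column 6: row 2 has {1, 2, 3, 4, 5} and column 6 has {3, 7}, leaving only 6.
Row 2, column 7: row 2 has {1, 2, 3, 4, 5, 6} and column 7 has {3, 4, 5, 6}, leaving only 7.
So row 2 reads: 2 3 5 4 1 6 7.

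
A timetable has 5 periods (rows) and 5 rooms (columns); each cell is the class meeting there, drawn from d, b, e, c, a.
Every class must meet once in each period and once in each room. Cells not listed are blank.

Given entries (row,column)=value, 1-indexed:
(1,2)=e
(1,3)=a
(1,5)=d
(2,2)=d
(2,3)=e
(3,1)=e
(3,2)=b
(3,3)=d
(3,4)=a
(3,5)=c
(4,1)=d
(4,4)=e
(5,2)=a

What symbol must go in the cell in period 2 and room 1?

Period 4, room 2: period 4 has {d, e} and room 2 has {d, b, e, a}, leaving only c.
Period 4, room 3: period 4 has {d, e, c} and room 3 has {d, e, a}, leaving only b.
Period 4, room 5: period 4 has {d, b, e, c} and room 5 has {d, c}, leaving only a.
Period 2, room 5: period 2 has {d, e} and room 5 has {d, c, a}, leaving only b.
Period 2, room 4: period 2 has {d, b, e} and room 4 has {e, a}, leaving only c.
Period 2 already has {d, b, e, c} and room 1 already has {d, e}, so period 2, room 1 must be a.

a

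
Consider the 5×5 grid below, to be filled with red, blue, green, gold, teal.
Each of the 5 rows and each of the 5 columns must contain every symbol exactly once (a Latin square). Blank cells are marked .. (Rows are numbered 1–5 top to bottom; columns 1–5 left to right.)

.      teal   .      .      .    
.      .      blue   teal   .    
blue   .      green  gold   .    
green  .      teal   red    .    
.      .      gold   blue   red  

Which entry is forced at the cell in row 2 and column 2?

Row 1, column 3: row 1 has {teal} and column 3 has {blue, green, gold, teal}, leaving only red.
Row 1, column 1: row 1 has {red, teal} and column 1 has {blue, green}, leaving only gold.
Row 1, column 4: row 1 has {red, gold, teal} and column 4 has {red, blue, gold, teal}, leaving only green.
Row 1, column 5: row 1 has {red, green, gold, teal} and column 5 has {red}, leaving only blue.
Row 2, column 1: row 2 has {blue, teal} and column 1 has {blue, green, gold}, leaving only red.
Row 3, column 2: row 3 has {blue, green, gold} and column 2 has {teal}, leaving only red.
Row 3, column 5: row 3 has {red, blue, green, gold} and column 5 has {red, blue}, leaving only teal.
Row 4, column 5: row 4 has {red, green, teal} and column 5 has {red, blue, teal}, leaving only gold.
Row 2, column 5: row 2 has {red, blue, teal} and column 5 has {red, blue, gold, teal}, leaving only green.
Row 2 already has {red, blue, green, teal} and column 2 already has {red, teal}, so row 2, column 2 must be gold.

gold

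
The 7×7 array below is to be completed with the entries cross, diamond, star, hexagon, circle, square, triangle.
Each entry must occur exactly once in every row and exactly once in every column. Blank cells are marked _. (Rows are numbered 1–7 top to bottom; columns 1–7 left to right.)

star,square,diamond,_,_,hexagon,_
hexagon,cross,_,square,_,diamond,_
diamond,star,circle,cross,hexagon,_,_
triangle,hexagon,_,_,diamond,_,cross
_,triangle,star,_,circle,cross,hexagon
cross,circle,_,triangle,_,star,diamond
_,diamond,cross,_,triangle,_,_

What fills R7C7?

Row 1, column 4: row 1 has {diamond, star, hexagon, square} and column 4 has {cross, square, triangle}, leaving only circle.
Row 1, column 5: row 1 has {diamond, star, hexagon, circle, square} and column 5 has {diamond, hexagon, circle, triangle}, leaving only cross.
Row 1, column 7: row 1 has {cross, diamond, star, hexagon, circle, square} and column 7 has {cross, diamond, hexagon}, leaving only triangle.
Row 2, column 3: row 2 has {cross, diamond, hexagon, square} and column 3 has {cross, diamond, star, circle}, leaving only triangle.
Row 2, column 5: row 2 has {cross, diamond, hexagon, square, triangle} and column 5 has {cross, diamond, hexagon, circle, triangle}, leaving only star.
Row 2, column 7: row 2 has {cross, diamond, star, hexagon, square, triangle} and column 7 has {cross, diamond, hexagon, triangle}, leaving only circle.
Row 3, column 7: row 3 has {cross, diamond, star, hexagon, circle} and column 7 has {cross, diamond, hexagon, circle, triangle}, leaving only square.
Row 7 already has {cross, diamond, triangle} and column 7 already has {cross, diamond, hexagon, circle, square, triangle}, so row 7, column 7 must be star.

star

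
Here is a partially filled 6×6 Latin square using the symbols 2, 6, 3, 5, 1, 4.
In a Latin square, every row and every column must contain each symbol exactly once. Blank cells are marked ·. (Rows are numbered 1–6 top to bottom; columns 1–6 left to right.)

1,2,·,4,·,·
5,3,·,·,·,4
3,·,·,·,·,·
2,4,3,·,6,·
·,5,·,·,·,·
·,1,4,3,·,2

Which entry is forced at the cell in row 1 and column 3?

5

Row 3, column 2: row 3 has {3} and column 2 has {2, 3, 5, 1, 4}, leaving only 6.
Row 6, column 1: row 6 has {2, 3, 1, 4} and column 1 has {2, 3, 5, 1}, leaving only 6.
Row 5, column 1: row 5 has {5} and column 1 has {2, 6, 3, 5, 1}, leaving only 4.
Row 6, column 5: row 6 has {2, 6, 3, 1, 4} and column 5 has {6}, leaving only 5.
Row 1, column 5: row 1 has {2, 1, 4} and column 5 has {6, 5}, leaving only 3.
Row 1, column 3 is narrowed to {6, 5}.
If it were 6, then row 4, column 6 would be left with no valid symbol.
So row 1, column 3 must be 5.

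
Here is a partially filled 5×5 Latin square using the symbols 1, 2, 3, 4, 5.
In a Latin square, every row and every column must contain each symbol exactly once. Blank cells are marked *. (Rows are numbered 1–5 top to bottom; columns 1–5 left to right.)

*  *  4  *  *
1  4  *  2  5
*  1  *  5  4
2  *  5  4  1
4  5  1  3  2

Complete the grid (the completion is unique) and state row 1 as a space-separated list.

5 2 4 1 3

Row 1, column 4: row 1 has {4} and column 4 has {2, 3, 4, 5}, leaving only 1.
Row 1, column 5: row 1 has {1, 4} and column 5 has {1, 2, 4, 5}, leaving only 3.
Row 1, column 1: row 1 has {1, 3, 4} and column 1 has {1, 2, 4}, leaving only 5.
Row 1, column 2: row 1 has {1, 3, 4, 5} and column 2 has {1, 4, 5}, leaving only 2.
So row 1 reads: 5 2 4 1 3.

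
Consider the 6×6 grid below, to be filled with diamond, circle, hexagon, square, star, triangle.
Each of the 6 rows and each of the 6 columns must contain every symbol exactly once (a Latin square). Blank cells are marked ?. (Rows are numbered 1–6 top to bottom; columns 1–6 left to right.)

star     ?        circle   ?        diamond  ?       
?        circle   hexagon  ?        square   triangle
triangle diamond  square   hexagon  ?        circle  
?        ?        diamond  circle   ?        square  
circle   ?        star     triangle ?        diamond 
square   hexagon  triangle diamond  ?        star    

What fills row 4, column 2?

Row 1, column 4: row 1 has {diamond, circle, star} and column 4 has {diamond, circle, hexagon, triangle}, leaving only square.
Row 1, column 2: row 1 has {diamond, circle, square, star} and column 2 has {diamond, circle, hexagon}, leaving only triangle.
Row 4 already has {diamond, circle, square} and column 2 already has {diamond, circle, hexagon, triangle}, so row 4, column 2 must be star.

star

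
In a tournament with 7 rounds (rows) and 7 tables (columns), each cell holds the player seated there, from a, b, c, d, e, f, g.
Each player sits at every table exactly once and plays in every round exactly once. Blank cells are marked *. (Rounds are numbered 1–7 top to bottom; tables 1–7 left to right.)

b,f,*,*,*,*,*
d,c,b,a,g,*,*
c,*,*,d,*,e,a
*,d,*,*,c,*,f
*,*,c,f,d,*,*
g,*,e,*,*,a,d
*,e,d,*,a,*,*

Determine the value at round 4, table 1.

a

Round 1, table 5: round 1 has {b, f} and table 5 has {a, c, d, g}, leaving only e.
Round 2, table 6: round 2 has {a, b, c, d, g} and table 6 has {a, e}, leaving only f.
Round 2, table 7: round 2 has {a, b, c, d, f, g} and table 7 has {a, d, f}, leaving only e.
Round 6, table 2: round 6 has {a, d, e, g} and table 2 has {c, d, e, f}, leaving only b.
Round 3, table 2: round 3 has {a, c, d, e} and table 2 has {b, c, d, e, f}, leaving only g.
Round 3, table 3: round 3 has {a, c, d, e, g} and table 3 has {b, c, d, e}, leaving only f.
Round 3, table 5: round 3 has {a, c, d, e, f, g} and table 5 has {a, c, d, e, g}, leaving only b.
Round 5, table 2: round 5 has {c, d, f} and table 2 has {b, c, d, e, f, g}, leaving only a.
Round 5, table 1: round 5 has {a, c, d, f} and table 1 has {b, c, d, g}, leaving only e.
Round 4 already has {c, d, f} and table 1 already has {b, c, d, e, g}, so round 4, table 1 must be a.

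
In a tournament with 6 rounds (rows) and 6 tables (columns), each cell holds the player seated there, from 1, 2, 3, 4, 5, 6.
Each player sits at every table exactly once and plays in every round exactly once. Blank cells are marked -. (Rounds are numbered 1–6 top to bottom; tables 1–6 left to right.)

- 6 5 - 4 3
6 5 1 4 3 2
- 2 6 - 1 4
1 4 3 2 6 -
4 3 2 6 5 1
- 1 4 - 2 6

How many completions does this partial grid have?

2

Round 1, table 1: eliminating its round and table leaves {2}.
Round 1, table 4: eliminating its round and table leaves {1}.
Round 3, table 1: eliminating its round and table leaves {3, 5}.
Round 3, table 4: eliminating its round and table leaves {3, 5}.
Round 4, table 6: eliminating its round and table leaves {5}.
Round 6, table 1: eliminating its round and table leaves {3, 5}.
Round 6, table 4: eliminating its round and table leaves {3, 5}.
Enumerating the assignments across these blanks that avoid any round or table repeat gives 2 completions.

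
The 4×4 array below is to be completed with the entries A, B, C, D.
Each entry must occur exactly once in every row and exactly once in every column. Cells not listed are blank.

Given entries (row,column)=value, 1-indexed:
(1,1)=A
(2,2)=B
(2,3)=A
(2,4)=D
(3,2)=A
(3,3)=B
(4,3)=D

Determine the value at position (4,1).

B

Row 1, column 3: row 1 has {A} and column 3 has {A, B, D}, leaving only C.
Row 1, column 2: row 1 has {A, C} and column 2 has {A, B}, leaving only D.
Row 1, column 4: row 1 has {A, C, D} and column 4 has {D}, leaving only B.
Row 2, column 1: row 2 has {A, B, D} and column 1 has {A}, leaving only C.
Row 4 already has {D} and column 1 already has {A, C}, so row 4, column 1 must be B.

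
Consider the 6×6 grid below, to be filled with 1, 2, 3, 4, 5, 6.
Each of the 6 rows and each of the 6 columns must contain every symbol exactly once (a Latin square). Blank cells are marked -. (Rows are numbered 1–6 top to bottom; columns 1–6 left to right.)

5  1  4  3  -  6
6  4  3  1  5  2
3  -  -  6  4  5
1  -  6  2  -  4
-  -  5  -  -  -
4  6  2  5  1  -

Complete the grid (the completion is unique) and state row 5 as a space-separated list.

Row 5, column 1: row 5 has {5} and column 1 has {1, 3, 4, 5, 6}, leaving only 2.
Row 5, column 2: row 5 has {2, 5} and column 2 has {1, 4, 6}, leaving only 3.
Row 5, column 4: row 5 has {2, 3, 5} and column 4 has {1, 2, 3, 5, 6}, leaving only 4.
Row 5, column 5: row 5 has {2, 3, 4, 5} and column 5 has {1, 4, 5}, leaving only 6.
Row 5, column 6: row 5 has {2, 3, 4, 5, 6} and column 6 has {2, 4, 5, 6}, leaving only 1.
So row 5 reads: 2 3 5 4 6 1.

2 3 5 4 6 1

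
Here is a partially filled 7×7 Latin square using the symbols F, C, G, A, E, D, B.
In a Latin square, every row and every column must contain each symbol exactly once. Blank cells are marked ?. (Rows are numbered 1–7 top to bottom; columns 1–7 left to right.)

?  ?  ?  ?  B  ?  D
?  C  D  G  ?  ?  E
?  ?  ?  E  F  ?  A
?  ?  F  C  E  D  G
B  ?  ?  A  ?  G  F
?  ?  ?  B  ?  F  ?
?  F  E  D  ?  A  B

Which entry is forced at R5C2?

E

Row 1, column 4: row 1 has {D, B} and column 4 has {C, G, A, E, D, B}, leaving only F.
Row 2, column 5: row 2 has {C, G, E, D} and column 5 has {F, E, B}, leaving only A.
Row 2, column 1: row 2 has {C, G, A, E, D} and column 1 has {B}, leaving only F.
Row 2, column 6: row 2 has {F, C, G, A, E, D} and column 6 has {F, G, A, D}, leaving only B.
Row 3, column 6: row 3 has {F, A, E} and column 6 has {F, G, A, D, B}, leaving only C.
Row 1, column 6: row 1 has {F, D, B} and column 6 has {F, C, G, A, D, B}, leaving only E.
Row 4, column 1: row 4 has {F, C, G, E, D} and column 1 has {F, B}, leaving only A.
Row 4, column 2: row 4 has {F, C, G, A, E, D} and column 2 has {F, C}, leaving only B.
Row 5, column 3: row 5 has {F, G, A, B} and column 3 has {F, E, D}, leaving only C.
Row 5, column 5: row 5 has {F, C, G, A, B} and column 5 has {F, A, E, B}, leaving only D.
Row 5 already has {F, C, G, A, D, B} and column 2 already has {F, C, B}, so row 5, column 2 must be E.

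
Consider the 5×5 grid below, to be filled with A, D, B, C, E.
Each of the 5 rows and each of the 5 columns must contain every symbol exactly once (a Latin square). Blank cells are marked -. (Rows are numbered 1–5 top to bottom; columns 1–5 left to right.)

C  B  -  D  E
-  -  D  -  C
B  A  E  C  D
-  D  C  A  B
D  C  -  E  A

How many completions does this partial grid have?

Row 1, column 3: eliminating its row and column leaves {A}.
Row 2, column 1: eliminating its row and column leaves {A, E}.
Row 2, column 2: eliminating its row and column leaves {E}.
Row 2, column 4: eliminating its row and column leaves {B}.
Row 4, column 1: eliminating its row and column leaves {E}.
Row 5, column 3: eliminating its row and column leaves {B}.
Only one assignment across all blanks avoids any row or column repeat, giving 1 completion.

1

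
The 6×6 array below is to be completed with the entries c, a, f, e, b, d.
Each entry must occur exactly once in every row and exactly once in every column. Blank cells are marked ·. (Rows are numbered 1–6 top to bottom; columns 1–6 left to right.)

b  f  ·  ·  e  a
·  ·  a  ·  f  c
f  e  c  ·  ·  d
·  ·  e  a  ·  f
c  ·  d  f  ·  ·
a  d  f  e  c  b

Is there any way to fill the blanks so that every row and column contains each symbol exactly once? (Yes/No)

No

Row 1, column 3: row 1 together with column 3 already contain {c, a, f, e, b, d} — every symbol — so nothing can go there. The grid has no valid completion.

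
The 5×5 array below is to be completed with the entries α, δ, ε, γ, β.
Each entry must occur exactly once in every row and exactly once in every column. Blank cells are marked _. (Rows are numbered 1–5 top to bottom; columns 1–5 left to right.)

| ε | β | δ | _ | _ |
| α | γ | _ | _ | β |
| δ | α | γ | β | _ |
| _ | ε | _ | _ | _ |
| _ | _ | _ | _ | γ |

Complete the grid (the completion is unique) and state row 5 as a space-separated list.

Row 5, column 1: row 5 has {γ} and column 1 has {α, δ, ε}, leaving only β.
Row 5, column 2: row 5 has {γ, β} and column 2 has {α, ε, γ, β}, leaving only δ.
Row 1, column 5: row 1 has {δ, ε, β} and column 5 has {γ, β}, leaving only α.
Row 1, column 4: row 1 has {α, δ, ε, β} and column 4 has {β}, leaving only γ.
Row 2, column 3: row 2 has {α, γ, β} and column 3 has {δ, γ}, leaving only ε.
Row 5, column 3: row 5 has {δ, γ, β} and column 3 has {δ, ε, γ}, leaving only α.
Row 5, column 4: row 5 has {α, δ, γ, β} and column 4 has {γ, β}, leaving only ε.
So row 5 reads: β δ α ε γ.

β δ α ε γ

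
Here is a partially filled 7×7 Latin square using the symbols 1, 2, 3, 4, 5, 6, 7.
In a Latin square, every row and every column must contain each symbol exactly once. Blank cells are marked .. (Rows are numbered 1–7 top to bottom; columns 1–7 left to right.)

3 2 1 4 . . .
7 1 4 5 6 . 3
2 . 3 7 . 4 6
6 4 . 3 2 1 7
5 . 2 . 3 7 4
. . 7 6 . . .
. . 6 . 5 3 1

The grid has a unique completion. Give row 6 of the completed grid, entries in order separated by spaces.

1 3 7 6 4 5 2

Row 1, column 5: row 1 has {1, 2, 3, 4} and column 5 has {2, 3, 5, 6}, leaving only 7.
Row 1, column 7: row 1 has {1, 2, 3, 4, 7} and column 7 has {1, 3, 4, 6, 7}, leaving only 5.
Row 6, column 7: row 6 has {6, 7} and column 7 has {1, 3, 4, 5, 6, 7}, leaving only 2.
Row 6, column 6: row 6 has {2, 6, 7} and column 6 has {1, 3, 4, 7}, leaving only 5.
Row 6, column 2: row 6 has {2, 5, 6, 7} and column 2 has {1, 2, 4}, leaving only 3.
Row 1, column 6: row 1 has {1, 2, 3, 4, 5, 7} and column 6 has {1, 3, 4, 5, 7}, leaving only 6.
Row 2, column 6: row 2 has {1, 3, 4, 5, 6, 7} and column 6 has {1, 3, 4, 5, 6, 7}, leaving only 2.
Row 3, column 2: row 3 has {2, 3, 4, 6, 7} and column 2 has {1, 2, 3, 4}, leaving only 5.
Row 3, column 5: row 3 has {2, 3, 4, 5, 6, 7} and column 5 has {2, 3, 5, 6, 7}, leaving only 1.
Row 6, column 5: row 6 has {2, 3, 5, 6, 7} and column 5 has {1, 2, 3, 5, 6, 7}, leaving only 4.
Row 6, column 1: row 6 has {2, 3, 4, 5, 6, 7} and column 1 has {2, 3, 5, 6, 7}, leaving only 1.
So row 6 reads: 1 3 7 6 4 5 2.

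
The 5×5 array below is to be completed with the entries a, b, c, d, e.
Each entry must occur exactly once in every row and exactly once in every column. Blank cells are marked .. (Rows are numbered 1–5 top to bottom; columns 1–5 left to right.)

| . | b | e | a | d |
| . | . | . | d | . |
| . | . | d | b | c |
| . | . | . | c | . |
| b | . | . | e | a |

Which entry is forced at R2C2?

c

Row 1, column 1: row 1 has {a, b, d, e} and column 1 has {b}, leaving only c.
Row 5, column 3: row 5 has {a, b, e} and column 3 has {d, e}, leaving only c.
Row 5, column 2: row 5 has {a, b, c, e} and column 2 has {b}, leaving only d.
Row 2, column 2 is narrowed to {a, c, e}.
If it were a, then row 2, column 5 would be left with no valid symbol.
If it were e, then row 2, column 5 would be left with no valid symbol.
So row 2, column 2 must be c.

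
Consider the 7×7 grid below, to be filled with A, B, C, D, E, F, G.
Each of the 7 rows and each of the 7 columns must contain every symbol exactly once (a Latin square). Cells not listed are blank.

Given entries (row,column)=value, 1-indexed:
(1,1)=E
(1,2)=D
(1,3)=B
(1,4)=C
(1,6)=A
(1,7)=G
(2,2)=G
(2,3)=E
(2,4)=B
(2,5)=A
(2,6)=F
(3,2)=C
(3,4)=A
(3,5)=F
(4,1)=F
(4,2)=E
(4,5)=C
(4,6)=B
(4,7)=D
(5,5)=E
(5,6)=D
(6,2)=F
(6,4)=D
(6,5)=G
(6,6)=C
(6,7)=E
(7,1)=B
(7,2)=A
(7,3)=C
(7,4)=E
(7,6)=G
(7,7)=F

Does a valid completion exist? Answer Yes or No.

Row 1, column 5: row 1 together with column 5 already contain {A, B, C, D, E, F, G} — every symbol — so nothing can go there. The grid has no valid completion.

No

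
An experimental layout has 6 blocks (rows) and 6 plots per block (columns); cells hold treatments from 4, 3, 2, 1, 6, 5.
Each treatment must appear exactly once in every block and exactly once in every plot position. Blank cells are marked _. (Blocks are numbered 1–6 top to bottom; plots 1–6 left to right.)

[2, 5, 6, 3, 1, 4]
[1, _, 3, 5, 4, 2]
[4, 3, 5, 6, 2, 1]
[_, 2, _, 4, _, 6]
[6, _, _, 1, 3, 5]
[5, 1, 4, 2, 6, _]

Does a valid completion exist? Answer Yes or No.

No block or plot among the givens repeats a symbol, and propagating forced cells runs into no contradiction.
One valid completion exists (for instance, 2 5 6 3 1 4 / 1 6 3 5 4 2 / 4 3 5 6 2 1 / 3 2 1 4 5 6 / 6 4 2 1 3 5 / 5 1 4 2 6 3).

Yes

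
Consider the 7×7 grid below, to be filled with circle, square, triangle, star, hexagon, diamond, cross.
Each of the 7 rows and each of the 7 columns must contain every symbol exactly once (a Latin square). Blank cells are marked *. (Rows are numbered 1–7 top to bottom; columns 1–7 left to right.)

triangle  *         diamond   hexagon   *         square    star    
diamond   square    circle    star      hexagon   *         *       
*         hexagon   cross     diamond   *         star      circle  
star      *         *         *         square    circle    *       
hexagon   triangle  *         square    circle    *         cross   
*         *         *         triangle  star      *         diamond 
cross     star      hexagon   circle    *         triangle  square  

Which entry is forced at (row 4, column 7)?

hexagon

Row 1, column 5: row 1 has {square, triangle, star, hexagon, diamond} and column 5 has {circle, square, star, hexagon}, leaving only cross.
Row 1, column 2: row 1 has {square, triangle, star, hexagon, diamond, cross} and column 2 has {square, triangle, star, hexagon}, leaving only circle.
Row 2, column 6: row 2 has {circle, square, star, hexagon, diamond} and column 6 has {circle, square, triangle, star}, leaving only cross.
Row 2, column 7: row 2 has {circle, square, star, hexagon, diamond, cross} and column 7 has {circle, square, star, diamond, cross}, leaving only triangle.
Row 4 already has {circle, square, star} and column 7 already has {circle, square, triangle, star, diamond, cross}, so row 4, column 7 must be hexagon.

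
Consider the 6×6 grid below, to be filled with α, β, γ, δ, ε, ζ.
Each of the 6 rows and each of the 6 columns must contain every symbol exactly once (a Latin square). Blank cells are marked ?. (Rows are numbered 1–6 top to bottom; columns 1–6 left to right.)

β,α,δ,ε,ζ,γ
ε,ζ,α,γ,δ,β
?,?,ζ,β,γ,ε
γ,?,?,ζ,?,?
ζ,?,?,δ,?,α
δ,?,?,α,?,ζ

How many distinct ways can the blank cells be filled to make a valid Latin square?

4

Row 3, column 1: eliminating its row and column leaves {α}.
Row 3, column 2: eliminating its row and column leaves {δ}.
Row 4, column 2: eliminating its row and column leaves {β, δ, ε}.
Row 4, column 3: eliminating its row and column leaves {β, ε}.
Row 4, column 5: eliminating its row and column leaves {α, β, ε}.
Row 4, column 6: eliminating its row and column leaves {δ}.
Row 5, column 2: eliminating its row and column leaves {β, γ, ε}.
Row 5, column 3: eliminating its row and column leaves {β, γ, ε}.
Row 5, column 5: eliminating its row and column leaves {β, ε}.
Row 6, column 2: eliminating its row and column leaves {β, γ, ε}.
Row 6, column 3: eliminating its row and column leaves {β, γ, ε}.
Row 6, column 5: eliminating its row and column leaves {β, ε}.
Enumerating the assignments across these blanks that avoid any row or column repeat gives 4 completions.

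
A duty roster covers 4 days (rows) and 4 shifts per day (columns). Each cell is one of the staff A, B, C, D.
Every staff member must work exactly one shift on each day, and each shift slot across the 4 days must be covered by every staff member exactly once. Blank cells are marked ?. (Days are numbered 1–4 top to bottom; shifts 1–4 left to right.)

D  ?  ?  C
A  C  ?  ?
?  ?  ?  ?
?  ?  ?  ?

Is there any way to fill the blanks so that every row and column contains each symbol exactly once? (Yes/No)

Yes

No day or shift among the givens repeats a symbol, and propagating forced cells runs into no contradiction.
One valid completion exists (for instance, D A B C / A C D B / B D C A / C B A D).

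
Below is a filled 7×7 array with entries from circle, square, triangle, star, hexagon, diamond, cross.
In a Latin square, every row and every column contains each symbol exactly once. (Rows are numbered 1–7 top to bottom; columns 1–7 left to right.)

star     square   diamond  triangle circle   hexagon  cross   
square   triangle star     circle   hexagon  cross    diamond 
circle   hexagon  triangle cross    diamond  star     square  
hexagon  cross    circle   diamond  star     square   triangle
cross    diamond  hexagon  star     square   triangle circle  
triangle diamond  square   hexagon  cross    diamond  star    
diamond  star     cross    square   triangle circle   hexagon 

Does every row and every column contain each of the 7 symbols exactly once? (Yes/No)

No

Column 2 contains diamond twice (at rows 5 and 6), so it is not a permutation.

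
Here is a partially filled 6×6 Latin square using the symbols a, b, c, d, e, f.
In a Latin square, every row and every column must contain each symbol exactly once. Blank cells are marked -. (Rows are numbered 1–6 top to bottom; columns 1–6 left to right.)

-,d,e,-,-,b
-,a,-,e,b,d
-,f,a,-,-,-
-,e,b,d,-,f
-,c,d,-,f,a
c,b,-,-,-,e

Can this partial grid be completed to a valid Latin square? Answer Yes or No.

Row 2, column 1: row 2 has {a, b, d, e} and column 1 has {c}, so it must be f.
Row 1, column 1: row 1 has {b, d, e} and column 1 has {c, f}, so it must be a.
Now row 4, column 1: row 4 together with column 1 already contain {a, b, c, d, e, f} — every symbol — so nothing can go there. The grid has no valid completion.

No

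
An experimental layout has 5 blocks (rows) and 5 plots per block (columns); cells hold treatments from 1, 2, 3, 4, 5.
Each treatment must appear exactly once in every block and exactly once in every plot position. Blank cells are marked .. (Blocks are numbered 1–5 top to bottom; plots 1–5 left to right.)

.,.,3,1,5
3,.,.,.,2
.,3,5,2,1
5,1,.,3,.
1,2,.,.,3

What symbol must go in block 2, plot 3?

1

Block 1, plot 2: block 1 has {1, 3, 5} and plot 2 has {1, 2, 3}, leaving only 4.
Block 1, plot 1: block 1 has {1, 3, 4, 5} and plot 1 has {1, 3, 5}, leaving only 2.
Block 2, plot 2: block 2 has {2, 3} and plot 2 has {1, 2, 3, 4}, leaving only 5.
Block 2, plot 4: block 2 has {2, 3, 5} and plot 4 has {1, 2, 3}, leaving only 4.
Block 2 already has {2, 3, 4, 5} and plot 3 already has {3, 5}, so block 2, plot 3 must be 1.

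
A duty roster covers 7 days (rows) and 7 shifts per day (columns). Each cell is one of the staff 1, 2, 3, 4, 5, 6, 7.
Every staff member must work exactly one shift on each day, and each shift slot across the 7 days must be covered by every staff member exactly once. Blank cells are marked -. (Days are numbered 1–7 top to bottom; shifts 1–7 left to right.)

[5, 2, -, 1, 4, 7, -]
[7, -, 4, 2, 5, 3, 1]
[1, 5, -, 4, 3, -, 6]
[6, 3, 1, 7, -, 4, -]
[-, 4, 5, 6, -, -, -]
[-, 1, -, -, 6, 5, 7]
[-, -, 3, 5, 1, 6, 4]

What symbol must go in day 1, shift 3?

6

Day 1 already has {1, 2, 4, 5, 7} and shift 3 already has {1, 3, 4, 5}, so day 1, shift 3 must be 6.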